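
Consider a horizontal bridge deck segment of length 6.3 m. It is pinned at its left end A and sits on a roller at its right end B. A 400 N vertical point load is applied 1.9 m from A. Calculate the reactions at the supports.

A_x = 0, A_y = 279.4 N, B_y = 120.6 N

Moments about A: B_y·6.3 − 400·1.9 = 0 → B_y = 760/6.3 = 120.635 ≈ 120.6 N.
ΣF_y = 0: A_y + 120.635 − 400 = 0 → A_y = 279.4 N.
ΣF_x = 0: no horizontal applied forces, so A_x = 0.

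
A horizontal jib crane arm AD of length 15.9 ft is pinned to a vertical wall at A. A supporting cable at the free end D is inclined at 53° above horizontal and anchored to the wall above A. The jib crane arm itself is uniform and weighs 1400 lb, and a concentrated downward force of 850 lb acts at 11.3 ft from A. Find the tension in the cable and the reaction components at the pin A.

ΣM about A: T·sin53°·15.9 − 1400·7.95 − 850·11.3 = 0 → T = 20735/(15.9·0.798636) = 1632.89 ≈ 1633 lb.
ΣF_x = 0: A_x − T·cos53° = 0 → A_x = 1632.89 × 0.601815 = 982.7 lb.
ΣF_y = 0: A_y + T·sin53° − 1400 − 850 = 0 → A_y = 2250 − 1632.89 × 0.798636 = 945.9 lb.

T = 1633 lb, A_x = 982.7 lb, A_y = 945.9 lb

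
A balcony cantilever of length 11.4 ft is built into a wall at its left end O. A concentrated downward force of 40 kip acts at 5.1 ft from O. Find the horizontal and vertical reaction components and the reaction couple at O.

ΣF_x = 0: O_x = 0.
ΣF_y = 0: O_y − 40 = 0 → O_y = 40.00 kip.
ΣM about O: M_O − 40·5.1 = 0 → M_O = 204.0 kip·ft.

O_x = 0, O_y = 40.00 kip, M_O = 204.0 kip·ft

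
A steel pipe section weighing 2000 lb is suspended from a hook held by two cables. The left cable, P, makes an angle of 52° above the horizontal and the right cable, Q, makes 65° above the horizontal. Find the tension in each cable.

ΣF_x = 0: −T_P·cos52° + T_Q·cos65° = 0 → T_Q = 1.45678·T_P.
ΣF_y = 0: T_P·sin52° + T_Q·sin65° = 2000.
Substitute: T_P·(0.788011 + 1.45678·0.906308) = 2000 → T_P = 948.631 ≈ 948.6 lb.
Then T_Q = 1.45678 × 948.631 = 1382 lb.

T_P = 948.6 lb, T_Q = 1382 lb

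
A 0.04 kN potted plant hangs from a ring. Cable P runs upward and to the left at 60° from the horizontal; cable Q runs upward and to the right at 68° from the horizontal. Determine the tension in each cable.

ΣF_x = 0: −T_P·cos60° + T_Q·cos68° = 0 → T_Q = 1.33473·T_P.
ΣF_y = 0: T_P·sin60° + T_Q·sin68° = 0.04.
Substitute: T_P·(0.866025 + 1.33473·0.927184) = 0.04 → T_P = 0.0190153 ≈ 0.01902 kN.
Then T_Q = 1.33473 × 0.0190153 = 0.02538 kN.

T_P = 0.01902 kN, T_Q = 0.02538 kN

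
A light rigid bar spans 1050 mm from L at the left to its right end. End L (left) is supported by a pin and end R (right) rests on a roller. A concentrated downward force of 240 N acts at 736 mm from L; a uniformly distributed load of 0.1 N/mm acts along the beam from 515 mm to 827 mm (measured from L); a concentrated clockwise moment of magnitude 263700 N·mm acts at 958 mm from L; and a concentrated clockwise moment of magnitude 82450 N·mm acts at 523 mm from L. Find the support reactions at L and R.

L_x = 0, L_y = -246.6 N, R_y = 517.8 N

Resultant of the distributed load: 0.1 × 312 = 31.2 N at 671 mm from L.
ΣM about L: R_y·1050 − 240·736 − (0.1·312)·671 − 263700 − 82450 = 0 → R_y = 543725.2/1050 = 517.834 ≈ 517.8 N.
ΣF_y = 0: L_y + 517.834 − 240 − 0.1·312 = 0 → L_y = -246.6 N.
ΣF_x = 0: no horizontal applied forces, so L_x = 0.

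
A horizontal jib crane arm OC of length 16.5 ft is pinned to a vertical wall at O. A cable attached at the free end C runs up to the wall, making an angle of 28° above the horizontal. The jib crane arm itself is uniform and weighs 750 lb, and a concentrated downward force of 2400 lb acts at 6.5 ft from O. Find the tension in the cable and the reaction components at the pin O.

ΣM about O: T·sin28°·16.5 − 750·8.25 − 2400·6.5 = 0 → T = 21787.5/(16.5·0.469472) = 2812.64 ≈ 2813 lb.
ΣF_x = 0: O_x − T·cos28° = 0 → O_x = 2812.64 × 0.882948 = 2483 lb.
ΣF_y = 0: O_y + T·sin28° − 750 − 2400 = 0 → O_y = 3150 − 2812.64 × 0.469472 = 1830 lb.

T = 2813 lb, O_x = 2483 lb, O_y = 1830 lb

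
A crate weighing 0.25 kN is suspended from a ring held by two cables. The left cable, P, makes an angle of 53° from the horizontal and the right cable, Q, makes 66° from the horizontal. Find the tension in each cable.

ΣF_x = 0: −T_P·cos53° + T_Q·cos66° = 0 → T_Q = 1.47962·T_P.
ΣF_y = 0: T_P·sin53° + T_Q·sin66° = 0.25.
Substitute: T_P·(0.798636 + 1.47962·0.913545) = 0.25 → T_P = 0.116261 ≈ 0.1163 kN.
Then T_Q = 1.47962 × 0.116261 = 0.1720 kN.

T_P = 0.1163 kN, T_Q = 0.1720 kN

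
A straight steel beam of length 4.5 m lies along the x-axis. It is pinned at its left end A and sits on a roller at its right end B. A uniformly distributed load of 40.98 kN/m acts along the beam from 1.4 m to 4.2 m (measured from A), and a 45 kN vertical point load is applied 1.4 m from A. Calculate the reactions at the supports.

Resultant of the distributed load: 40.98 × 2.8 = 114.744 kN at 2.8 m from A.
ΣM about A: B_y·4.5 − (40.98·2.8)·2.8 − 45·1.4 = 0 → B_y = 384.2832/4.5 = 85.3963 ≈ 85.40 kN.
ΣF_y = 0: A_y + 85.3963 − 40.98·2.8 − 45 = 0 → A_y = 74.35 kN.
ΣF_x = 0: no horizontal applied forces, so A_x = 0.

A_x = 0, A_y = 74.35 kN, B_y = 85.40 kN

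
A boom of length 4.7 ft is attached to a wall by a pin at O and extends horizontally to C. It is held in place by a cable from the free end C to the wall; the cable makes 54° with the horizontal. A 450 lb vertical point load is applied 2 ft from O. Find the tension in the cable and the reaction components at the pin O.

ΣM about O: T·sin54°·4.7 − 450·2 = 0 → T = 900/(4.7·0.809017) = 236.694 ≈ 236.7 lb.
ΣF_x = 0: O_x − T·cos54° = 0 → O_x = 236.694 × 0.587785 = 139.1 lb.
ΣF_y = 0: O_y + T·sin54° − 450 = 0 → O_y = 450 − 236.694 × 0.809017 = 258.5 lb.

T = 236.7 lb, O_x = 139.1 lb, O_y = 258.5 lb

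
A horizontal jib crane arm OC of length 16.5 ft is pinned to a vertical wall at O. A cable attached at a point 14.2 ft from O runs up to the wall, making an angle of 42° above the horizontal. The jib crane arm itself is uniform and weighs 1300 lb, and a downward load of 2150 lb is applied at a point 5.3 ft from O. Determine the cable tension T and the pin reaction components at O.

ΣM about O: T·sin42°·14.2 − 1300·8.25 − 2150·5.3 = 0 → T = 22120/(14.2·0.669131) = 2328.01 ≈ 2328 lb.
ΣF_x = 0: O_x − T·cos42° = 0 → O_x = 2328.01 × 0.743145 = 1730 lb.
ΣF_y = 0: O_y + T·sin42° − 1300 − 2150 = 0 → O_y = 3450 − 2328.01 × 0.669131 = 1892 lb.

T = 2328 lb, O_x = 1730 lb, O_y = 1892 lb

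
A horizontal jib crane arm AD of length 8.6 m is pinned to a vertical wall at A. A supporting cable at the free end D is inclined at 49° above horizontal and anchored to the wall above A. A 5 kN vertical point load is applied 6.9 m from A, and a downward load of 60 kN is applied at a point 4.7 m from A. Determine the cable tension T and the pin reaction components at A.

ΣM about A: T·sin49°·8.6 − 5·6.9 − 60·4.7 = 0 → T = 316.5/(8.6·0.75471) = 48.7635 ≈ 48.76 kN.
ΣF_x = 0: A_x − T·cos49° = 0 → A_x = 48.7635 × 0.656059 = 31.99 kN.
ΣF_y = 0: A_y + T·sin49° − 5 − 60 = 0 → A_y = 65 − 48.7635 × 0.75471 = 28.20 kN.

T = 48.76 kN, A_x = 31.99 kN, A_y = 28.20 kN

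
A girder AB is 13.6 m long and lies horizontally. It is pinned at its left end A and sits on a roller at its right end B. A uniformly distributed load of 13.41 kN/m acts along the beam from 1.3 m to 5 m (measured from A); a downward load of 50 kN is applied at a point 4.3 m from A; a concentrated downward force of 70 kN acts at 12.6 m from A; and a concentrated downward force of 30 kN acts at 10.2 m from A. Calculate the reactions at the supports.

A_x = 0, A_y = 84.96 kN, B_y = 114.7 kN

Resultant of the distributed load: 13.41 × 3.7 = 49.617 kN at 3.15 m from A.
Taking moments about A: B_y·13.6 − (13.41·3.7)·3.15 − 50·4.3 − 70·12.6 − 30·10.2 = 0 → B_y = 1559.29355/13.6 = 114.654 ≈ 114.7 kN.
ΣF_y = 0: A_y + 114.654 − 13.41·3.7 − 50 − 70 − 30 = 0 → A_y = 84.96 kN.
ΣF_x = 0: no horizontal applied forces, so A_x = 0.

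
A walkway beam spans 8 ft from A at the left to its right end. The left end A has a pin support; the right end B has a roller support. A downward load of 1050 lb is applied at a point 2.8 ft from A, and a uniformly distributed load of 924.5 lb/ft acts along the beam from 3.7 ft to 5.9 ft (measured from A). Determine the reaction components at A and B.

Resultant of the distributed load: 924.5 × 2.2 = 2033.9 lb at 4.8 ft from A.
Taking moments about A: B_y·8 − 1050·2.8 − (924.5·2.2)·4.8 = 0 → B_y = 12702.72/8 = 1587.84 ≈ 1588 lb.
ΣF_y = 0: A_y + 1587.84 − 1050 − 924.5·2.2 = 0 → A_y = 1496 lb.
ΣF_x = 0: no horizontal applied forces, so A_x = 0.

A_x = 0, A_y = 1496 lb, B_y = 1588 lb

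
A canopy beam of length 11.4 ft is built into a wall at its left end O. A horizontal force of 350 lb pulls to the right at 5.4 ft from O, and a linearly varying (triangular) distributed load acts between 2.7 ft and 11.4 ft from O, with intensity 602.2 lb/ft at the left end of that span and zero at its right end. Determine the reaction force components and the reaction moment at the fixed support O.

Resultant of the triangular load: ½ × 602.2 × 8.7 = 2619.57 lb, acting at 5.6 ft from O (one-third of the span from the peak).
ΣF_x = 0: O_x + 350 = 0 → O_x = -350.0 lb.
ΣF_y = 0: O_y − ½·602.2·8.7 = 0 → O_y = 2620 lb.
ΣM about O: M_O − (½·602.2·8.7)·5.6 = 0 → M_O = 14670 lb·ft.

O_x = -350.0 lb, O_y = 2620 lb, M_O = 14670 lb·ft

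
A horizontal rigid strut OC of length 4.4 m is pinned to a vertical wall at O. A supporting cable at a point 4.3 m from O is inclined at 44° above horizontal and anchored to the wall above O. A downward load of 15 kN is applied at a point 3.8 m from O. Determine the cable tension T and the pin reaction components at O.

ΣM about O: T·sin44°·4.3 − 15·3.8 = 0 → T = 57/(4.3·0.694658) = 19.0825 ≈ 19.08 kN.
ΣF_x = 0: O_x − T·cos44° = 0 → O_x = 19.0825 × 0.71934 = 13.73 kN.
ΣF_y = 0: O_y + T·sin44° − 15 = 0 → O_y = 15 − 19.0825 × 0.694658 = 1.744 kN.

T = 19.08 kN, O_x = 13.73 kN, O_y = 1.744 kN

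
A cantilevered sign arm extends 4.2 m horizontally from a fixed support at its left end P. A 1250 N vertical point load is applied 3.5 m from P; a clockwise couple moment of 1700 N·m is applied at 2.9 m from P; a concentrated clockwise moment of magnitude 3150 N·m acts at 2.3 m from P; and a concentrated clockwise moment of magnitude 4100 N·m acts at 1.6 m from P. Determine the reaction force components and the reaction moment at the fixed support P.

ΣF_x = 0: P_x = 0.
ΣF_y = 0: P_y − 1250 = 0 → P_y = 1250 N.
ΣM about P: M_P − 1250·3.5 − 1700 − 3150 − 4100 = 0 → M_P = 13320 N·m.

P_x = 0, P_y = 1250 N, M_P = 13320 N·m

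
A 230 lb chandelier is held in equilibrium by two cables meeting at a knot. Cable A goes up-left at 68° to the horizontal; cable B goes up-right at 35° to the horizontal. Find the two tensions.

T_A = 193.4 lb, T_B = 88.43 lb

ΣF_x = 0: −T_A·cos68° + T_B·cos35° = 0 → T_B = 0.45731·T_A.
ΣF_y = 0: T_A·sin68° + T_B·sin35° = 230.
Substitute: T_A·(0.927184 + 0.45731·0.573576) = 230 → T_A = 193.361 ≈ 193.4 lb.
Then T_B = 0.45731 × 193.361 = 88.43 lb.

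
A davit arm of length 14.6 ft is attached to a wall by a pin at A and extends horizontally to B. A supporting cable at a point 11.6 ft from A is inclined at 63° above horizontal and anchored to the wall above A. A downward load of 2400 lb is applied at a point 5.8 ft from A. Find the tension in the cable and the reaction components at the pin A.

T = 1347 lb, A_x = 611.4 lb, A_y = 1200 lb

ΣM about A: T·sin63°·11.6 − 2400·5.8 = 0 → T = 13920/(11.6·0.891007) = 1346.79 ≈ 1347 lb.
ΣF_x = 0: A_x − T·cos63° = 0 → A_x = 1346.79 × 0.45399 = 611.4 lb.
ΣF_y = 0: A_y + T·sin63° − 2400 = 0 → A_y = 2400 − 1346.79 × 0.891007 = 1200 lb.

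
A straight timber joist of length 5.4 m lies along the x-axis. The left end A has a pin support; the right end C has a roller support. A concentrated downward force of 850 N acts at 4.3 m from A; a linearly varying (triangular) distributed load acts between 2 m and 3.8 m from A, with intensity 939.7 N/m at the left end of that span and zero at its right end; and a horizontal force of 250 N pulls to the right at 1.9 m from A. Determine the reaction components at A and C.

A_x = -250.0 N, A_y = 611.7 N, C_y = 1084 N

Resultant of the triangular load: ½ × 939.7 × 1.8 = 845.73 N, acting at 2.6 m from A (one-third of the span from the peak).
Taking moments about A: C_y·5.4 − 850·4.3 − (½·939.7·1.8)·2.6 = 0 → C_y = 5853.898/5.4 = 1084.06 ≈ 1084 N.
ΣF_y = 0: A_y + 1084.06 − 850 − ½·939.7·1.8 = 0 → A_y = 611.7 N.
ΣF_x = 0: A_x + 250 = 0 → A_x = -250.0 N.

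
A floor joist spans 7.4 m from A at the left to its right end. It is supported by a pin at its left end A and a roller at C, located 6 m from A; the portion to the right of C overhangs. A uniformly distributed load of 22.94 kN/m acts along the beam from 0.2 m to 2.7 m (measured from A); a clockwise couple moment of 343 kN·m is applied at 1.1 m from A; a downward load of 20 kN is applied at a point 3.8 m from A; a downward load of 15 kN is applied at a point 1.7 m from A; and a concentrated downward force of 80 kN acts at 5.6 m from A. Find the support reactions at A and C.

Resultant of the distributed load: 22.94 × 2.5 = 57.35 kN at 1.45 m from A.
Taking moments about A: C_y·6 − (22.94·2.5)·1.45 − 343 − 20·3.8 − 15·1.7 − 80·5.6 = 0 → C_y = 975.6575/6 = 162.61 ≈ 162.6 kN.
ΣF_y = 0: A_y + 162.61 − 22.94·2.5 − 20 − 15 − 80 = 0 → A_y = 9.740 kN.
ΣF_x = 0: no horizontal applied forces, so A_x = 0.

A_x = 0, A_y = 9.740 kN, C_y = 162.6 kN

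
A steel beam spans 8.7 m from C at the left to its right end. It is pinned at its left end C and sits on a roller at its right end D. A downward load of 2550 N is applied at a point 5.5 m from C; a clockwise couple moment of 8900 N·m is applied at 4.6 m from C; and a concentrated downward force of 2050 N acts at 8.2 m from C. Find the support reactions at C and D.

C_x = 0, C_y = 32.76 N, D_y = 4567 N

Moments about C: D_y·8.7 − 2550·5.5 − 8900 − 2050·8.2 = 0 → D_y = 39735/8.7 = 4567.24 ≈ 4567 N.
ΣF_y = 0: C_y + 4567.24 − 2550 − 2050 = 0 → C_y = 32.76 N.
ΣF_x = 0: no horizontal applied forces, so C_x = 0.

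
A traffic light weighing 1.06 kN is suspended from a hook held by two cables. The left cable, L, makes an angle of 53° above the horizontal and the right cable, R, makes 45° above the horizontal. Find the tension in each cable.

T_L = 0.7569 kN, T_R = 0.6442 kN

ΣF_x = 0: −T_L·cos53° + T_R·cos45° = 0 → T_R = 0.851095·T_L.
ΣF_y = 0: T_L·sin53° + T_R·sin45° = 1.06.
Substitute: T_L·(0.798636 + 0.851095·0.707107) = 1.06 → T_L = 0.756899 ≈ 0.7569 kN.
Then T_R = 0.851095 × 0.756899 = 0.6442 kN.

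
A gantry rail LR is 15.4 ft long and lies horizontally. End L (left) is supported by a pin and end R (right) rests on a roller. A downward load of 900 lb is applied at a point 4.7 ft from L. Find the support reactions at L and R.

ΣM about L: R_y·15.4 − 900·4.7 = 0 → R_y = 4230/15.4 = 274.675 ≈ 274.7 lb.
ΣF_y = 0: L_y + 274.675 − 900 = 0 → L_y = 625.3 lb.
ΣF_x = 0: no horizontal applied forces, so L_x = 0.

L_x = 0, L_y = 625.3 lb, R_y = 274.7 lb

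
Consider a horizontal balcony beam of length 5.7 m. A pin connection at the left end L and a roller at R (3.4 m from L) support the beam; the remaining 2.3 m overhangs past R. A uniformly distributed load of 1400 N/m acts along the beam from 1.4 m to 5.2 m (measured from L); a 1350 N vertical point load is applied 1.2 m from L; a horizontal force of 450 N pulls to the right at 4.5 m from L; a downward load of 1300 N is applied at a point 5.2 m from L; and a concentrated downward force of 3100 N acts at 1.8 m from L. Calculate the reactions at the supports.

L_x = -450.0 N, L_y = 1801 N, R_y = 9269 N

Resultant of the distributed load: 1400 × 3.8 = 5320 N at 3.3 m from L.
Taking moments about L: R_y·3.4 − (1400·3.8)·3.3 − 1350·1.2 − 1300·5.2 − 3100·1.8 = 0 → R_y = 31516/3.4 = 9269.41 ≈ 9269 N.
ΣF_y = 0: L_y + 9269.41 − 1400·3.8 − 1350 − 1300 − 3100 = 0 → L_y = 1801 N.
ΣF_x = 0: L_x + 450 = 0 → L_x = -450.0 N.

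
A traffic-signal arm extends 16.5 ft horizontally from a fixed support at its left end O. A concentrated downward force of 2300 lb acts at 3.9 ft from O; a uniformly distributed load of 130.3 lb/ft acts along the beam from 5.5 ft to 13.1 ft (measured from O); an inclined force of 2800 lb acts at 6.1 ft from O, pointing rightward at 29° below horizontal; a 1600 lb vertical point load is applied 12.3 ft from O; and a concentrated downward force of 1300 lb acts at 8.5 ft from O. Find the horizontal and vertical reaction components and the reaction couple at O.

O_x = -2449 lb, O_y = 7548 lb, M_O = 57190 lb·ft

Resultant of the distributed load: 130.3 × 7.6 = 990.28 lb at 9.3 ft from O.
ΣF_x = 0: O_x + 2800·cos29° = 0 → O_x = -2449 lb.
ΣF_y = 0: O_y − 2300 − 130.3·7.6 − 2800·sin29° − 1600 − 1300 = 0 → O_y = 7548 lb.
ΣM about O: M_O − 2300·3.9 − (130.3·7.6)·9.3 − 2800·sin29°·6.1 − 1600·12.3 − 1300·8.5 = 0 → M_O = 57190 lb·ft.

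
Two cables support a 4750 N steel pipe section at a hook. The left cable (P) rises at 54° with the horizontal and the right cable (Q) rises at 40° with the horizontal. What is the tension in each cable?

T_P = 3648 N, T_Q = 2799 N

ΣF_x = 0: −T_P·cos54° + T_Q·cos40° = 0 → T_Q = 0.767299·T_P.
ΣF_y = 0: T_P·sin54° + T_Q·sin40° = 4750.
Substitute: T_P·(0.809017 + 0.767299·0.642788) = 4750 → T_P = 3647.6 ≈ 3648 N.
Then T_Q = 0.767299 × 3647.6 = 2799 N.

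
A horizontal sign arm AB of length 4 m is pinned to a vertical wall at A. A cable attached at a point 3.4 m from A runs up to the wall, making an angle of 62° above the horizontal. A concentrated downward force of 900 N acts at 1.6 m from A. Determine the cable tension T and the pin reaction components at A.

ΣM about A: T·sin62°·3.4 − 900·1.6 = 0 → T = 1440/(3.4·0.882948) = 479.677 ≈ 479.7 N.
ΣF_x = 0: A_x − T·cos62° = 0 → A_x = 479.677 × 0.469472 = 225.2 N.
ΣF_y = 0: A_y + T·sin62° − 900 = 0 → A_y = 900 − 479.677 × 0.882948 = 476.5 N.

T = 479.7 N, A_x = 225.2 N, A_y = 476.5 N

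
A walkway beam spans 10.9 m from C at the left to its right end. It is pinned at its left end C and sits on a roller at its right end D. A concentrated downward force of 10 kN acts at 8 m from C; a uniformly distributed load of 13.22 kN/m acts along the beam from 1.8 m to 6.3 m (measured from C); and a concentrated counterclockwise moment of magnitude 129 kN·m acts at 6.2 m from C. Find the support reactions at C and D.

Resultant of the distributed load: 13.22 × 4.5 = 59.49 kN at 4.05 m from C.
Moments about C: D_y·10.9 − 10·8 − (13.22·4.5)·4.05 + 129 = 0 → D_y = 191.9345/10.9 = 17.6087 ≈ 17.61 kN.
ΣF_y = 0: C_y + 17.6087 − 10 − 13.22·4.5 = 0 → C_y = 51.88 kN.
ΣF_x = 0: no horizontal applied forces, so C_x = 0.

C_x = 0, C_y = 51.88 kN, D_y = 17.61 kN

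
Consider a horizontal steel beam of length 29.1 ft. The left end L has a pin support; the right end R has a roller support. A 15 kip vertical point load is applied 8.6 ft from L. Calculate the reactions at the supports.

ΣM about L: R_y·29.1 − 15·8.6 = 0 → R_y = 129/29.1 = 4.43299 ≈ 4.433 kip.
ΣF_y = 0: L_y + 4.43299 − 15 = 0 → L_y = 10.57 kip.
ΣF_x = 0: no horizontal applied forces, so L_x = 0.

L_x = 0, L_y = 10.57 kip, R_y = 4.433 kip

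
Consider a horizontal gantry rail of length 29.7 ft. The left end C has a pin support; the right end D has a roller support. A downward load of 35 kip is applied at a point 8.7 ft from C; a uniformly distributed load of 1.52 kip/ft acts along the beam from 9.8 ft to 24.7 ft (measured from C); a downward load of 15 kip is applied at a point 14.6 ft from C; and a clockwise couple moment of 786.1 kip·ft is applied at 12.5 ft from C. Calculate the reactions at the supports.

Resultant of the distributed load: 1.52 × 14.9 = 22.648 kip at 17.25 ft from C.
Moments about C: D_y·29.7 − 35·8.7 − (1.52·14.9)·17.25 − 15·14.6 − 786.1 = 0 → D_y = 1700.278/29.7 = 57.2484 ≈ 57.25 kip.
ΣF_y = 0: C_y + 57.2484 − 35 − 1.52·14.9 − 15 = 0 → C_y = 15.40 kip.
ΣF_x = 0: no horizontal applied forces, so C_x = 0.

C_x = 0, C_y = 15.40 kip, D_y = 57.25 kip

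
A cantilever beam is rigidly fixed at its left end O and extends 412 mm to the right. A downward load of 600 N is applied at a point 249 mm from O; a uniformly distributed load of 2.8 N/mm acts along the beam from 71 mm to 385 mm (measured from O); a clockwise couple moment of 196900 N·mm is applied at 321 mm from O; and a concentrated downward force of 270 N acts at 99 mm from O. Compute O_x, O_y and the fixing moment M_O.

O_x = 0, O_y = 1749 N, M_O = 573500 N·mm

Resultant of the distributed load: 2.8 × 314 = 879.2 N at 228 mm from O.
ΣF_x = 0: O_x = 0.
ΣF_y = 0: O_y − 600 − 2.8·314 − 270 = 0 → O_y = 1749 N.
ΣM about O: M_O − 600·249 − (2.8·314)·228 − 196900 − 270·99 = 0 → M_O = 573500 N·mm.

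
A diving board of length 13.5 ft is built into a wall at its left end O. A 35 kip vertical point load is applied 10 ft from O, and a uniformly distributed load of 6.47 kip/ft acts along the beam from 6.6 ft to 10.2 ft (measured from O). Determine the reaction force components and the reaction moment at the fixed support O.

O_x = 0, O_y = 58.29 kip, M_O = 545.7 kip·ft

Resultant of the distributed load: 6.47 × 3.6 = 23.292 kip at 8.4 ft from O.
ΣF_x = 0: O_x = 0.
ΣF_y = 0: O_y − 35 − 6.47·3.6 = 0 → O_y = 58.29 kip.
ΣM about O: M_O − 35·10 − (6.47·3.6)·8.4 = 0 → M_O = 545.7 kip·ft.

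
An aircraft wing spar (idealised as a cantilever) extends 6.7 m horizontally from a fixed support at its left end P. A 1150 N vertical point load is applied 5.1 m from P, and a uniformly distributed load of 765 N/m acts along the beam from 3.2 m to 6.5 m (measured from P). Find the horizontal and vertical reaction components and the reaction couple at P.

P_x = 0, P_y = 3674 N, M_P = 18110 N·m

Resultant of the distributed load: 765 × 3.3 = 2524.5 N at 4.85 m from P.
ΣF_x = 0: P_x = 0.
ΣF_y = 0: P_y − 1150 − 765·3.3 = 0 → P_y = 3674 N.
ΣM about P: M_P − 1150·5.1 − (765·3.3)·4.85 = 0 → M_P = 18110 N·m.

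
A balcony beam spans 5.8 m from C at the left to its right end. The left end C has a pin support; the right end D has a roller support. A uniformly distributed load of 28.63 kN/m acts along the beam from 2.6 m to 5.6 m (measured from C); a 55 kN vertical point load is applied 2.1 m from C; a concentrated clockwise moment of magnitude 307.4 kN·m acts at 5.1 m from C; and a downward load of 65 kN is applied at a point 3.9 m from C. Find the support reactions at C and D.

Resultant of the distributed load: 28.63 × 3 = 85.89 kN at 4.1 m from C.
Taking moments about C: D_y·5.8 − (28.63·3)·4.1 − 55·2.1 − 307.4 − 65·3.9 = 0 → D_y = 1028.549/5.8 = 177.336 ≈ 177.3 kN.
ΣF_y = 0: C_y + 177.336 − 28.63·3 − 55 − 65 = 0 → C_y = 28.55 kN.
ΣF_x = 0: no horizontal applied forces, so C_x = 0.

C_x = 0, C_y = 28.55 kN, D_y = 177.3 kN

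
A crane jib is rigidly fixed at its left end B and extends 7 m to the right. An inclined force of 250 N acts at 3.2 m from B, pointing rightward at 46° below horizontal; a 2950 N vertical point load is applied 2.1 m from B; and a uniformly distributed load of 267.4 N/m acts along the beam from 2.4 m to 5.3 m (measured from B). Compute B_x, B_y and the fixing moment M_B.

B_x = -173.7 N, B_y = 3905 N, M_B = 9756 N·m

Resultant of the distributed load: 267.4 × 2.9 = 775.46 N at 3.85 m from B.
ΣF_x = 0: B_x + 250·cos46° = 0 → B_x = -173.7 N.
ΣF_y = 0: B_y − 250·sin46° − 2950 − 267.4·2.9 = 0 → B_y = 3905 N.
ΣM about B: M_B − 250·sin46°·3.2 − 2950·2.1 − (267.4·2.9)·3.85 = 0 → M_B = 9756 N·m.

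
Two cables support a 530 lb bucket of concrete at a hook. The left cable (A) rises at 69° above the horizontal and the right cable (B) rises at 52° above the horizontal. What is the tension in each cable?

ΣF_x = 0: −T_A·cos69° + T_B·cos52° = 0 → T_B = 0.582086·T_A.
ΣF_y = 0: T_A·sin69° + T_B·sin52° = 530.
Substitute: T_A·(0.93358 + 0.582086·0.788011) = 530 → T_A = 380.673 ≈ 380.7 lb.
Then T_B = 0.582086 × 380.673 = 221.6 lb.

T_A = 380.7 lb, T_B = 221.6 lb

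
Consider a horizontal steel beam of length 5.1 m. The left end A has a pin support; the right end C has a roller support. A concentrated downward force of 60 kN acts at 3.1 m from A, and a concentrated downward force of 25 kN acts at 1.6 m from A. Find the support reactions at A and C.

Taking moments about A: C_y·5.1 − 60·3.1 − 25·1.6 = 0 → C_y = 226/5.1 = 44.3137 ≈ 44.31 kN.
ΣF_y = 0: A_y + 44.3137 − 60 − 25 = 0 → A_y = 40.69 kN.
ΣF_x = 0: no horizontal applied forces, so A_x = 0.

A_x = 0, A_y = 40.69 kN, C_y = 44.31 kN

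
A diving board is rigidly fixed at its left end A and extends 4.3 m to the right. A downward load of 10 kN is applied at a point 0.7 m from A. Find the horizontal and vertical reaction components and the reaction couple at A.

ΣF_x = 0: A_x = 0.
ΣF_y = 0: A_y − 10 = 0 → A_y = 10.00 kN.
ΣM about A: M_A − 10·0.7 = 0 → M_A = 7.000 kN·m.

A_x = 0, A_y = 10.00 kN, M_A = 7.000 kN·m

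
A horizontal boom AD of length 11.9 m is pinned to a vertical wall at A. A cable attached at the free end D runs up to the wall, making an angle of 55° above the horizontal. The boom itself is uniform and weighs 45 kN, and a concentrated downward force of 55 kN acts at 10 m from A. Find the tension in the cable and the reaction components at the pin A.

ΣM about A: T·sin55°·11.9 − 45·5.95 − 55·10 = 0 → T = 817.75/(11.9·0.819152) = 83.8898 ≈ 83.89 kN.
ΣF_x = 0: A_x − T·cos55° = 0 → A_x = 83.8898 × 0.573576 = 48.12 kN.
ΣF_y = 0: A_y + T·sin55° − 45 − 55 = 0 → A_y = 100 − 83.8898 × 0.819152 = 31.28 kN.

T = 83.89 kN, A_x = 48.12 kN, A_y = 31.28 kN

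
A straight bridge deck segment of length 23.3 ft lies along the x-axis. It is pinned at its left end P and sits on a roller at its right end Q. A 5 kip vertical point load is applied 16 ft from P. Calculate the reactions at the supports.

Moments about P: Q_y·23.3 − 5·16 = 0 → Q_y = 80/23.3 = 3.43348 ≈ 3.433 kip.
ΣF_y = 0: P_y + 3.43348 − 5 = 0 → P_y = 1.567 kip.
ΣF_x = 0: no horizontal applied forces, so P_x = 0.

P_x = 0, P_y = 1.567 kip, Q_y = 3.433 kip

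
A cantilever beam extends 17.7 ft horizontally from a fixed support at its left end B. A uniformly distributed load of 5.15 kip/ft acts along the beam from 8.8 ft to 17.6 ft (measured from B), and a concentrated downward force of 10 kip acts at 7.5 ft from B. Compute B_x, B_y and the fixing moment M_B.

B_x = 0, B_y = 55.32 kip, M_B = 673.2 kip·ft

Resultant of the distributed load: 5.15 × 8.8 = 45.32 kip at 13.2 ft from B.
ΣF_x = 0: B_x = 0.
ΣF_y = 0: B_y − 5.15·8.8 − 10 = 0 → B_y = 55.32 kip.
ΣM about B: M_B − (5.15·8.8)·13.2 − 10·7.5 = 0 → M_B = 673.2 kip·ft.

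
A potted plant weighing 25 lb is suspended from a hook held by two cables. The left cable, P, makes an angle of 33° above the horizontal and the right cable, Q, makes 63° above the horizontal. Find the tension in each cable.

ΣF_x = 0: −T_P·cos33° + T_Q·cos63° = 0 → T_Q = 1.84733·T_P.
ΣF_y = 0: T_P·sin33° + T_Q·sin63° = 25.
Substitute: T_P·(0.544639 + 1.84733·0.891007) = 25 → T_P = 11.4123 ≈ 11.41 lb.
Then T_Q = 1.84733 × 11.4123 = 21.08 lb.

T_P = 11.41 lb, T_Q = 21.08 lb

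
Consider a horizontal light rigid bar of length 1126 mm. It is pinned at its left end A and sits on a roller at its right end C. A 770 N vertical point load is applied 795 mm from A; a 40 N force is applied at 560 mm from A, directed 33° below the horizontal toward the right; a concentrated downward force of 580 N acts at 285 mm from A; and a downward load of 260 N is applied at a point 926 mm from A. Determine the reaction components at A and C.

Taking moments about A: C_y·1126 − 770·795 − 40·sin33°·560 − 580·285 − 260·926 = 0 → C_y = 1030410/1126 = 915.107 ≈ 915.1 N.
ΣF_y = 0: A_y + 915.107 − 770 − 40·sin33° − 580 − 260 = 0 → A_y = 716.7 N.
ΣF_x = 0: A_x + 40·cos33° = 0 → A_x = -33.55 N.

A_x = -33.55 N, A_y = 716.7 N, C_y = 915.1 N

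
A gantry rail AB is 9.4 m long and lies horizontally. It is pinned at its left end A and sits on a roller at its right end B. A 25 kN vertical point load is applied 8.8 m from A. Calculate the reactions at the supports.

ΣM about A: B_y·9.4 − 25·8.8 = 0 → B_y = 220/9.4 = 23.4043 ≈ 23.40 kN.
ΣF_y = 0: A_y + 23.4043 − 25 = 0 → A_y = 1.596 kN.
ΣF_x = 0: no horizontal applied forces, so A_x = 0.

A_x = 0, A_y = 1.596 kN, B_y = 23.40 kN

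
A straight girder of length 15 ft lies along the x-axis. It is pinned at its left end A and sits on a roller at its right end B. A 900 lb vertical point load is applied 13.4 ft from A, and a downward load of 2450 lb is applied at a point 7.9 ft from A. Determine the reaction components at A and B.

Taking moments about A: B_y·15 − 900·13.4 − 2450·7.9 = 0 → B_y = 31415/15 = 2094.33 ≈ 2094 lb.
ΣF_y = 0: A_y + 2094.33 − 900 − 2450 = 0 → A_y = 1256 lb.
ΣF_x = 0: no horizontal applied forces, so A_x = 0.

A_x = 0, A_y = 1256 lb, B_y = 2094 lb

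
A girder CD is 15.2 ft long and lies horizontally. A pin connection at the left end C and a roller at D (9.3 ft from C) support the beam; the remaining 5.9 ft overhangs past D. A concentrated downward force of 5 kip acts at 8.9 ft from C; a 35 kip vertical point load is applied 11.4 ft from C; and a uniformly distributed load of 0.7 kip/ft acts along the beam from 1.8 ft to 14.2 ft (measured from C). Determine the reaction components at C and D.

Resultant of the distributed load: 0.7 × 12.4 = 8.68 kip at 8 ft from C.
ΣM about C: D_y·9.3 − 5·8.9 − 35·11.4 − (0.7·12.4)·8 = 0 → D_y = 512.94/9.3 = 55.1548 ≈ 55.15 kip.
ΣF_y = 0: C_y + 55.1548 − 5 − 35 − 0.7·12.4 = 0 → C_y = -6.475 kip.
ΣF_x = 0: no horizontal applied forces, so C_x = 0.

C_x = 0, C_y = -6.475 kip, D_y = 55.15 kip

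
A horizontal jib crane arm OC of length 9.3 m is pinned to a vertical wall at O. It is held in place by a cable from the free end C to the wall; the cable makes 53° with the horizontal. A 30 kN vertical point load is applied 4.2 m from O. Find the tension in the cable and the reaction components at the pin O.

ΣM about O: T·sin53°·9.3 − 30·4.2 = 0 → T = 126/(9.3·0.798636) = 16.9644 ≈ 16.96 kN.
ΣF_x = 0: O_x − T·cos53° = 0 → O_x = 16.9644 × 0.601815 = 10.21 kN.
ΣF_y = 0: O_y + T·sin53° − 30 = 0 → O_y = 30 − 16.9644 × 0.798636 = 16.45 kN.

T = 16.96 kN, O_x = 10.21 kN, O_y = 16.45 kN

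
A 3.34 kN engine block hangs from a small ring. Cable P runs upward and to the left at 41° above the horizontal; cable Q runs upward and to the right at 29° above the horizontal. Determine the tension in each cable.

ΣF_x = 0: −T_P·cos41° + T_Q·cos29° = 0 → T_Q = 0.8629·T_P.
ΣF_y = 0: T_P·sin41° + T_Q·sin29° = 3.34.
Substitute: T_P·(0.656059 + 0.8629·0.48481) = 3.34 → T_P = 3.10871 ≈ 3.109 kN.
Then T_Q = 0.8629 × 3.10871 = 2.683 kN.

T_P = 3.109 kN, T_Q = 2.683 kN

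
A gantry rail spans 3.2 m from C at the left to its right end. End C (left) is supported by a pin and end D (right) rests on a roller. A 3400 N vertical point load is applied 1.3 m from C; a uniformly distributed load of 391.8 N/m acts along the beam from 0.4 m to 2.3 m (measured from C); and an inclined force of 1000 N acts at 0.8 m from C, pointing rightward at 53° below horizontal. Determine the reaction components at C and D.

Resultant of the distributed load: 391.8 × 1.9 = 744.42 N at 1.35 m from C.
Taking moments about C: D_y·3.2 − 3400·1.3 − (391.8·1.9)·1.35 − 1000·sin53°·0.8 = 0 → D_y = 6063.88/3.2 = 1894.96 ≈ 1895 N.
ΣF_y = 0: C_y + 1894.96 − 3400 − 391.8·1.9 − 1000·sin53° = 0 → C_y = 3048 N.
ΣF_x = 0: C_x + 1000·cos53° = 0 → C_x = -601.8 N.

C_x = -601.8 N, C_y = 3048 N, D_y = 1895 N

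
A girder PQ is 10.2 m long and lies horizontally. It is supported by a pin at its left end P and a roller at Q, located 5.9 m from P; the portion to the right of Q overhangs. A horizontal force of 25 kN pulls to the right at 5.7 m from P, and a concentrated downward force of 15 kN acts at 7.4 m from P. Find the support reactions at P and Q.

P_x = -25.00 kN, P_y = -3.814 kN, Q_y = 18.81 kN

ΣM about P: Q_y·5.9 − 15·7.4 = 0 → Q_y = 111/5.9 = 18.8136 ≈ 18.81 kN.
ΣF_y = 0: P_y + 18.8136 − 15 = 0 → P_y = -3.814 kN.
ΣF_x = 0: P_x + 25 = 0 → P_x = -25.00 kN.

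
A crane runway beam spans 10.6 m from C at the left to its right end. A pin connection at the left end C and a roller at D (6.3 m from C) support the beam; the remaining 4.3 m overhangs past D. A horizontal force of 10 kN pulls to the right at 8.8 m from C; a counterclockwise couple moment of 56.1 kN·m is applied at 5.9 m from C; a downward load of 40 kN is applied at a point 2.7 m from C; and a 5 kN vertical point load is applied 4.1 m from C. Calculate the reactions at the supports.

Moments about C: D_y·6.3 + 56.1 − 40·2.7 − 5·4.1 = 0 → D_y = 72.4/6.3 = 11.4921 ≈ 11.49 kN.
ΣF_y = 0: C_y + 11.4921 − 40 − 5 = 0 → C_y = 33.51 kN.
ΣF_x = 0: C_x + 10 = 0 → C_x = -10.00 kN.

C_x = -10.00 kN, C_y = 33.51 kN, D_y = 11.49 kN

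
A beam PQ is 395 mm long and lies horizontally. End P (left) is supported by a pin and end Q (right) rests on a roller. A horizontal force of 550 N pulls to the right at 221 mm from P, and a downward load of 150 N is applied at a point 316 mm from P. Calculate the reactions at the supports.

ΣM about P: Q_y·395 − 150·316 = 0 → Q_y = 47400/395 = 120.0 N.
ΣF_y = 0: P_y + 120 − 150 = 0 → P_y = 30.00 N.
ΣF_x = 0: P_x + 550 = 0 → P_x = -550.0 N.

P_x = -550.0 N, P_y = 30.00 N, Q_y = 120.0 N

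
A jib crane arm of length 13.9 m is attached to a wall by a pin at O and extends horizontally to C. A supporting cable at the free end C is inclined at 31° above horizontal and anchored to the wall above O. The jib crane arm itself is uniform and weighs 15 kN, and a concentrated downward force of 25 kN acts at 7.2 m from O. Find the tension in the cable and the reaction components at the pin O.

ΣM about O: T·sin31°·13.9 − 15·6.95 − 25·7.2 = 0 → T = 284.25/(13.9·0.515038) = 39.7051 ≈ 39.71 kN.
ΣF_x = 0: O_x − T·cos31° = 0 → O_x = 39.7051 × 0.857167 = 34.03 kN.
ΣF_y = 0: O_y + T·sin31° − 15 − 25 = 0 → O_y = 40 − 39.7051 × 0.515038 = 19.55 kN.

T = 39.71 kN, O_x = 34.03 kN, O_y = 19.55 kN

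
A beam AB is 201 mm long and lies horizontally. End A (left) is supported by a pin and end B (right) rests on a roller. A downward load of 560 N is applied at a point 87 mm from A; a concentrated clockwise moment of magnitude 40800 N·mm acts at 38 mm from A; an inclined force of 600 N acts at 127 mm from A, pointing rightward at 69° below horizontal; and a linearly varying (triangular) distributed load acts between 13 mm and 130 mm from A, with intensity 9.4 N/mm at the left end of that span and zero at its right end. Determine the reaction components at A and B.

A_x = -215.0 N, A_y = 728.5 N, B_y = 941.6 N

Resultant of the triangular load: ½ × 9.4 × 117 = 549.9 N, acting at 52 mm from A (one-third of the span from the peak).
ΣM about A: B_y·201 − 560·87 − 40800 − 600·sin69°·127 − (½·9.4·117)·52 = 0 → B_y = 189254/201 = 941.562 ≈ 941.6 N.
ΣF_y = 0: A_y + 941.562 − 560 − 600·sin69° − ½·9.4·117 = 0 → A_y = 728.5 N.
ΣF_x = 0: A_x + 600·cos69° = 0 → A_x = -215.0 N.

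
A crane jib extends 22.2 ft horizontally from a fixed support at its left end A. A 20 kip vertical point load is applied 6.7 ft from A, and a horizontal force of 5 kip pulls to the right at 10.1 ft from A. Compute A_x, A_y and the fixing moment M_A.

A_x = -5.000 kip, A_y = 20.00 kip, M_A = 134.0 kip·ft

ΣF_x = 0: A_x + 5 = 0 → A_x = -5.000 kip.
ΣF_y = 0: A_y − 20 = 0 → A_y = 20.00 kip.
ΣM about A: M_A − 20·6.7 = 0 → M_A = 134.0 kip·ft.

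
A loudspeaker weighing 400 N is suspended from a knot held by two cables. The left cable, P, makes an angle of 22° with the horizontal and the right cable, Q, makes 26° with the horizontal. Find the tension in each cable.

T_P = 483.8 N, T_Q = 499.1 N

ΣF_x = 0: −T_P·cos22° + T_Q·cos26° = 0 → T_Q = 1.03159·T_P.
ΣF_y = 0: T_P·sin22° + T_Q·sin26° = 400.
Substitute: T_P·(0.374607 + 1.03159·0.438371) = 400 → T_P = 483.778 ≈ 483.8 N.
Then T_Q = 1.03159 × 483.778 = 499.1 N.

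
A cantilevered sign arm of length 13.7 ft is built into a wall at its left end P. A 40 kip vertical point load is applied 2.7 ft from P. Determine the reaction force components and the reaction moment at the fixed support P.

ΣF_x = 0: P_x = 0.
ΣF_y = 0: P_y − 40 = 0 → P_y = 40.00 kip.
ΣM about P: M_P − 40·2.7 = 0 → M_P = 108.0 kip·ft.

P_x = 0, P_y = 40.00 kip, M_P = 108.0 kip·ft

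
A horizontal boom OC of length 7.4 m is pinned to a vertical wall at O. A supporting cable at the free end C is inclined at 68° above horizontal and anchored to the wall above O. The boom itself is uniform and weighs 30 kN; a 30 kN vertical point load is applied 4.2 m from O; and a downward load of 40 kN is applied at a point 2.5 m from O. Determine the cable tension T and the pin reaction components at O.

T = 49.12 kN, O_x = 18.40 kN, O_y = 54.46 kN

ΣM about O: T·sin68°·7.4 − 30·3.7 − 30·4.2 − 40·2.5 = 0 → T = 337/(7.4·0.927184) = 49.117 ≈ 49.12 kN.
ΣF_x = 0: O_x − T·cos68° = 0 → O_x = 49.117 × 0.374607 = 18.40 kN.
ΣF_y = 0: O_y + T·sin68° − 30 − 30 − 40 = 0 → O_y = 100 − 49.117 × 0.927184 = 54.46 kN.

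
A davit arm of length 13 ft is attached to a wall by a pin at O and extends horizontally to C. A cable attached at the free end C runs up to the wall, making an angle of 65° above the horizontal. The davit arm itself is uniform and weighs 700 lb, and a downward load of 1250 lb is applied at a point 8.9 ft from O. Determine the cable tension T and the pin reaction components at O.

ΣM about O: T·sin65°·13 − 700·6.5 − 1250·8.9 = 0 → T = 15675/(13·0.906308) = 1330.42 ≈ 1330 lb.
ΣF_x = 0: O_x − T·cos65° = 0 → O_x = 1330.42 × 0.422618 = 562.3 lb.
ΣF_y = 0: O_y + T·sin65° − 700 − 1250 = 0 → O_y = 1950 − 1330.42 × 0.906308 = 744.2 lb.

T = 1330 lb, O_x = 562.3 lb, O_y = 744.2 lb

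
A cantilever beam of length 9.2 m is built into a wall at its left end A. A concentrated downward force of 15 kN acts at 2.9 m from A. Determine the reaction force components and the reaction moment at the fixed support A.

ΣF_x = 0: A_x = 0.
ΣF_y = 0: A_y − 15 = 0 → A_y = 15.00 kN.
ΣM about A: M_A − 15·2.9 = 0 → M_A = 43.50 kN·m.

A_x = 0, A_y = 15.00 kN, M_A = 43.50 kN·m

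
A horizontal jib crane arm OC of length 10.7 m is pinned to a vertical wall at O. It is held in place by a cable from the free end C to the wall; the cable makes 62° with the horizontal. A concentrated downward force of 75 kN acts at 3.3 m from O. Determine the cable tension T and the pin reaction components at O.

T = 26.20 kN, O_x = 12.30 kN, O_y = 51.87 kN

ΣM about O: T·sin62°·10.7 − 75·3.3 = 0 → T = 247.5/(10.7·0.882948) = 26.1973 ≈ 26.20 kN.
ΣF_x = 0: O_x − T·cos62° = 0 → O_x = 26.1973 × 0.469472 = 12.30 kN.
ΣF_y = 0: O_y + T·sin62° − 75 = 0 → O_y = 75 − 26.1973 × 0.882948 = 51.87 kN.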